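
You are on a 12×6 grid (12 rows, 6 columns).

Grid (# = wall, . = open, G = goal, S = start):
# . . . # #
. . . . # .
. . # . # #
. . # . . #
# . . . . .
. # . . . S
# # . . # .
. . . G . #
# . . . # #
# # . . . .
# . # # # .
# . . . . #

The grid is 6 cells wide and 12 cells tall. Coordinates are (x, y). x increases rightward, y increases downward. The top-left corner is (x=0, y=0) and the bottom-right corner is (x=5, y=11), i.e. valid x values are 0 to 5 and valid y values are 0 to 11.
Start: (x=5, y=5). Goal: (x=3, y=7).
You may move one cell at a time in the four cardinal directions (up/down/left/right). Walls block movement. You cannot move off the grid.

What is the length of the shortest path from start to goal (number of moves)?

Answer: Shortest path length: 4

Derivation:
BFS from (x=5, y=5) until reaching (x=3, y=7):
  Distance 0: (x=5, y=5)
  Distance 1: (x=5, y=4), (x=4, y=5), (x=5, y=6)
  Distance 2: (x=4, y=4), (x=3, y=5)
  Distance 3: (x=4, y=3), (x=3, y=4), (x=2, y=5), (x=3, y=6)
  Distance 4: (x=3, y=3), (x=2, y=4), (x=2, y=6), (x=3, y=7)  <- goal reached here
One shortest path (4 moves): (x=5, y=5) -> (x=4, y=5) -> (x=3, y=5) -> (x=3, y=6) -> (x=3, y=7)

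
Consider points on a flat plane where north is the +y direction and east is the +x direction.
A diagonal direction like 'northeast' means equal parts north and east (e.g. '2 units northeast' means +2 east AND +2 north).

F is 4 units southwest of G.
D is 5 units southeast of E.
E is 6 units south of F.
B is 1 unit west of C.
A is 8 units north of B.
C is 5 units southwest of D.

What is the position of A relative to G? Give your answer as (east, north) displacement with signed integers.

Answer: A is at (east=-5, north=-12) relative to G.

Derivation:
Place G at the origin (east=0, north=0).
  F is 4 units southwest of G: delta (east=-4, north=-4); F at (east=-4, north=-4).
  E is 6 units south of F: delta (east=+0, north=-6); E at (east=-4, north=-10).
  D is 5 units southeast of E: delta (east=+5, north=-5); D at (east=1, north=-15).
  C is 5 units southwest of D: delta (east=-5, north=-5); C at (east=-4, north=-20).
  B is 1 unit west of C: delta (east=-1, north=+0); B at (east=-5, north=-20).
  A is 8 units north of B: delta (east=+0, north=+8); A at (east=-5, north=-12).
Therefore A relative to G: (east=-5, north=-12).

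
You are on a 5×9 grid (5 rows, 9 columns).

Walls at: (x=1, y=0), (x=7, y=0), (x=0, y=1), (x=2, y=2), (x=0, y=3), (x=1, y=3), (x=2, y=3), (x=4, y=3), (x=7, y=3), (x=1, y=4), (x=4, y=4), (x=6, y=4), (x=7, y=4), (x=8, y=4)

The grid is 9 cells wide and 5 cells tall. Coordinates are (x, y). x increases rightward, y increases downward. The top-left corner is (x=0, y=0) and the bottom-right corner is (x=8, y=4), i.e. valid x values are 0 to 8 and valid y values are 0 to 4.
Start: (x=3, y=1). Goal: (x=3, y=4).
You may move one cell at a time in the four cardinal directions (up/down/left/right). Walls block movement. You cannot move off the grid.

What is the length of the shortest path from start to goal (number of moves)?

BFS from (x=3, y=1) until reaching (x=3, y=4):
  Distance 0: (x=3, y=1)
  Distance 1: (x=3, y=0), (x=2, y=1), (x=4, y=1), (x=3, y=2)
  Distance 2: (x=2, y=0), (x=4, y=0), (x=1, y=1), (x=5, y=1), (x=4, y=2), (x=3, y=3)
  Distance 3: (x=5, y=0), (x=6, y=1), (x=1, y=2), (x=5, y=2), (x=3, y=4)  <- goal reached here
One shortest path (3 moves): (x=3, y=1) -> (x=3, y=2) -> (x=3, y=3) -> (x=3, y=4)

Answer: Shortest path length: 3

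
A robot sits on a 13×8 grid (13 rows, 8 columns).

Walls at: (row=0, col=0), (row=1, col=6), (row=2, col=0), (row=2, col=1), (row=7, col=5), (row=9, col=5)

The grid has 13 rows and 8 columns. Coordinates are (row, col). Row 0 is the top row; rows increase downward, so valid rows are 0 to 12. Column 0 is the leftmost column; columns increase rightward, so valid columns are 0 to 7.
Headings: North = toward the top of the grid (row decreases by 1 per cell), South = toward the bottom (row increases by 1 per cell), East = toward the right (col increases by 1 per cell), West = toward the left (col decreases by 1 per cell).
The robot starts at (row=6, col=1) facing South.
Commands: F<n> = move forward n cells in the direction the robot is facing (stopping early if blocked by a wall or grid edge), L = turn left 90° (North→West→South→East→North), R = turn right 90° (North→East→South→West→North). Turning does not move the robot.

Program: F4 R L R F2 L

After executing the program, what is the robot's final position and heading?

Answer: Final position: (row=10, col=0), facing South

Derivation:
Start: (row=6, col=1), facing South
  F4: move forward 4, now at (row=10, col=1)
  R: turn right, now facing West
  L: turn left, now facing South
  R: turn right, now facing West
  F2: move forward 1/2 (blocked), now at (row=10, col=0)
  L: turn left, now facing South
Final: (row=10, col=0), facing South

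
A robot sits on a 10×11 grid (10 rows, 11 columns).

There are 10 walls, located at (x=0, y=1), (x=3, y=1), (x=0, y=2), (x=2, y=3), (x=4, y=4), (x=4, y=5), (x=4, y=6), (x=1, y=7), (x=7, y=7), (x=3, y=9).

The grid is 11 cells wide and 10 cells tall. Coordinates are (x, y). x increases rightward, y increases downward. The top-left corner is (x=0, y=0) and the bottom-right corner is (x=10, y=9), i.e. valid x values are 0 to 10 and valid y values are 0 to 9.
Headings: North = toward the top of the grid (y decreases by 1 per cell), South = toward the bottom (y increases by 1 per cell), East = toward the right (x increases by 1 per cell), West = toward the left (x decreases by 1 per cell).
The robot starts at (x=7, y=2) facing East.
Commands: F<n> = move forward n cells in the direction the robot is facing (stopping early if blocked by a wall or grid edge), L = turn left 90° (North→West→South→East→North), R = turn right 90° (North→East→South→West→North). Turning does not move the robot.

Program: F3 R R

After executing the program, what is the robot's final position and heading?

Start: (x=7, y=2), facing East
  F3: move forward 3, now at (x=10, y=2)
  R: turn right, now facing South
  R: turn right, now facing West
Final: (x=10, y=2), facing West

Answer: Final position: (x=10, y=2), facing West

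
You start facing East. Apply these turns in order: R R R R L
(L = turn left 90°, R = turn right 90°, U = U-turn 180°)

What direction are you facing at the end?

Answer: Final heading: North

Derivation:
Start: East
  R (right (90° clockwise)) -> South
  R (right (90° clockwise)) -> West
  R (right (90° clockwise)) -> North
  R (right (90° clockwise)) -> East
  L (left (90° counter-clockwise)) -> North
Final: North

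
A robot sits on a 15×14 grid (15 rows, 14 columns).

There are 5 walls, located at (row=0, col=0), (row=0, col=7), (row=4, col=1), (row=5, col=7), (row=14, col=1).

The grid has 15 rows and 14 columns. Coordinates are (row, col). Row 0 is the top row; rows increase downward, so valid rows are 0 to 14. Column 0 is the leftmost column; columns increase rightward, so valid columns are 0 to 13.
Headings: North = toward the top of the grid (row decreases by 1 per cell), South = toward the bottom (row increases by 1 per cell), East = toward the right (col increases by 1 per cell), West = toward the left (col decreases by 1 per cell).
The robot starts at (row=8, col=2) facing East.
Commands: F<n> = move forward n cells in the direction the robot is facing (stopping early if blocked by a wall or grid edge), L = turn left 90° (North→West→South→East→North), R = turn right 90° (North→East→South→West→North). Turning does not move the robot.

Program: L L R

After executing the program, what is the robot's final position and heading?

Start: (row=8, col=2), facing East
  L: turn left, now facing North
  L: turn left, now facing West
  R: turn right, now facing North
Final: (row=8, col=2), facing North

Answer: Final position: (row=8, col=2), facing North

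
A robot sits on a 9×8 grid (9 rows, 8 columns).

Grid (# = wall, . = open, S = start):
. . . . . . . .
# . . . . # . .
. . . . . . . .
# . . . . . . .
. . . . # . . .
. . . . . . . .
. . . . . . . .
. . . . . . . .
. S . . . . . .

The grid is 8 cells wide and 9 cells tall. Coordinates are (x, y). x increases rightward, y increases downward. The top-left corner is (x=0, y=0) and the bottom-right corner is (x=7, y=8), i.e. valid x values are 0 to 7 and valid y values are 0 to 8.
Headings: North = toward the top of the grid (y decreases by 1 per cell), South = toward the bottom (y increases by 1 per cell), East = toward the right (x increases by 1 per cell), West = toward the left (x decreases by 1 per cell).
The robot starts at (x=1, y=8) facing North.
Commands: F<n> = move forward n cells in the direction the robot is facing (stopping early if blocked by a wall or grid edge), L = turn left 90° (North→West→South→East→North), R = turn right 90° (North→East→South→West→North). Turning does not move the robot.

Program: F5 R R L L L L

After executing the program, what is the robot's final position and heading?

Start: (x=1, y=8), facing North
  F5: move forward 5, now at (x=1, y=3)
  R: turn right, now facing East
  R: turn right, now facing South
  L: turn left, now facing East
  L: turn left, now facing North
  L: turn left, now facing West
  L: turn left, now facing South
Final: (x=1, y=3), facing South

Answer: Final position: (x=1, y=3), facing South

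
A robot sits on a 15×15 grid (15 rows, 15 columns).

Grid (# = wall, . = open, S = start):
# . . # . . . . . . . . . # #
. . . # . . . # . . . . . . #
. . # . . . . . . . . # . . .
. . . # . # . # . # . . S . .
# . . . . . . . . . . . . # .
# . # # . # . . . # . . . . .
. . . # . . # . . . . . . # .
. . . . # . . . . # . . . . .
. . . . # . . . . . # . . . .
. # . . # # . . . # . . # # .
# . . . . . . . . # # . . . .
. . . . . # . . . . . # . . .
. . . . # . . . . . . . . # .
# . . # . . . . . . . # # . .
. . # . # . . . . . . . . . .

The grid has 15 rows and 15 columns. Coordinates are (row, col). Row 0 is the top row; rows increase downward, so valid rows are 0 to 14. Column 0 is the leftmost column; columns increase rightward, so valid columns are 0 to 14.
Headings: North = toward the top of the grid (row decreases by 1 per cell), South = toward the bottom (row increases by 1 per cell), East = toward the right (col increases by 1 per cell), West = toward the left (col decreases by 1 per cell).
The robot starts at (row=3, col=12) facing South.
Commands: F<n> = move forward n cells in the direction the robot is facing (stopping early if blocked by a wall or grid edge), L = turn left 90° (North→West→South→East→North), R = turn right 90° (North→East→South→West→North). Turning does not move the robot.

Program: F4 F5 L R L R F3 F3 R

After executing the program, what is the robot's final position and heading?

Answer: Final position: (row=8, col=12), facing West

Derivation:
Start: (row=3, col=12), facing South
  F4: move forward 4, now at (row=7, col=12)
  F5: move forward 1/5 (blocked), now at (row=8, col=12)
  L: turn left, now facing East
  R: turn right, now facing South
  L: turn left, now facing East
  R: turn right, now facing South
  F3: move forward 0/3 (blocked), now at (row=8, col=12)
  F3: move forward 0/3 (blocked), now at (row=8, col=12)
  R: turn right, now facing West
Final: (row=8, col=12), facing West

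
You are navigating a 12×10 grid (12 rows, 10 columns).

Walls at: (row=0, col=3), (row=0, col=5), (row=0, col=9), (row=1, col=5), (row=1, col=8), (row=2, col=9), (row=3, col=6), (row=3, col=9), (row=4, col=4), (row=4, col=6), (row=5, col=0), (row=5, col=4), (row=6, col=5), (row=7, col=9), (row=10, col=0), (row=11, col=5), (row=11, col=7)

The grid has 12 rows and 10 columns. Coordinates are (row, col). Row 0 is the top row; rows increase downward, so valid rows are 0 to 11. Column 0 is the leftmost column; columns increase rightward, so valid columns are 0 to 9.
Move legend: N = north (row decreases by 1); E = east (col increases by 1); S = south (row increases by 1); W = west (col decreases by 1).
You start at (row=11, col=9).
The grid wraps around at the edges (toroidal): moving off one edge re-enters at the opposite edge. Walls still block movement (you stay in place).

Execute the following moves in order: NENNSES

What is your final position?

Answer: Final position: (row=9, col=0)

Derivation:
Start: (row=11, col=9)
  N (north): (row=11, col=9) -> (row=10, col=9)
  E (east): blocked, stay at (row=10, col=9)
  N (north): (row=10, col=9) -> (row=9, col=9)
  N (north): (row=9, col=9) -> (row=8, col=9)
  S (south): (row=8, col=9) -> (row=9, col=9)
  E (east): (row=9, col=9) -> (row=9, col=0)
  S (south): blocked, stay at (row=9, col=0)
Final: (row=9, col=0)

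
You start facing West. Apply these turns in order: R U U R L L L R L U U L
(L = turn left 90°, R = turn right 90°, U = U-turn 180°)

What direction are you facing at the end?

Start: West
  R (right (90° clockwise)) -> North
  U (U-turn (180°)) -> South
  U (U-turn (180°)) -> North
  R (right (90° clockwise)) -> East
  L (left (90° counter-clockwise)) -> North
  L (left (90° counter-clockwise)) -> West
  L (left (90° counter-clockwise)) -> South
  R (right (90° clockwise)) -> West
  L (left (90° counter-clockwise)) -> South
  U (U-turn (180°)) -> North
  U (U-turn (180°)) -> South
  L (left (90° counter-clockwise)) -> East
Final: East

Answer: Final heading: East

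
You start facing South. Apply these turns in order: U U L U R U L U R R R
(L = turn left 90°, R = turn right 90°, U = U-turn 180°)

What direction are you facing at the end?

Answer: Final heading: South

Derivation:
Start: South
  U (U-turn (180°)) -> North
  U (U-turn (180°)) -> South
  L (left (90° counter-clockwise)) -> East
  U (U-turn (180°)) -> West
  R (right (90° clockwise)) -> North
  U (U-turn (180°)) -> South
  L (left (90° counter-clockwise)) -> East
  U (U-turn (180°)) -> West
  R (right (90° clockwise)) -> North
  R (right (90° clockwise)) -> East
  R (right (90° clockwise)) -> South
Final: South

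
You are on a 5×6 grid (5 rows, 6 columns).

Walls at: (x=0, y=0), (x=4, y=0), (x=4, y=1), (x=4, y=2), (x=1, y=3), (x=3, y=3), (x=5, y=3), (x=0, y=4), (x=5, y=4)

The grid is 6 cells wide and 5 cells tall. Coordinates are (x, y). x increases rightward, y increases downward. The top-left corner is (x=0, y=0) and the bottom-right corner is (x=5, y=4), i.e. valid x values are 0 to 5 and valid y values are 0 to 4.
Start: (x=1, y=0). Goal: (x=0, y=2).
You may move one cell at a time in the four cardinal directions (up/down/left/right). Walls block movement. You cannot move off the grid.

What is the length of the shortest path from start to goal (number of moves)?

Answer: Shortest path length: 3

Derivation:
BFS from (x=1, y=0) until reaching (x=0, y=2):
  Distance 0: (x=1, y=0)
  Distance 1: (x=2, y=0), (x=1, y=1)
  Distance 2: (x=3, y=0), (x=0, y=1), (x=2, y=1), (x=1, y=2)
  Distance 3: (x=3, y=1), (x=0, y=2), (x=2, y=2)  <- goal reached here
One shortest path (3 moves): (x=1, y=0) -> (x=1, y=1) -> (x=0, y=1) -> (x=0, y=2)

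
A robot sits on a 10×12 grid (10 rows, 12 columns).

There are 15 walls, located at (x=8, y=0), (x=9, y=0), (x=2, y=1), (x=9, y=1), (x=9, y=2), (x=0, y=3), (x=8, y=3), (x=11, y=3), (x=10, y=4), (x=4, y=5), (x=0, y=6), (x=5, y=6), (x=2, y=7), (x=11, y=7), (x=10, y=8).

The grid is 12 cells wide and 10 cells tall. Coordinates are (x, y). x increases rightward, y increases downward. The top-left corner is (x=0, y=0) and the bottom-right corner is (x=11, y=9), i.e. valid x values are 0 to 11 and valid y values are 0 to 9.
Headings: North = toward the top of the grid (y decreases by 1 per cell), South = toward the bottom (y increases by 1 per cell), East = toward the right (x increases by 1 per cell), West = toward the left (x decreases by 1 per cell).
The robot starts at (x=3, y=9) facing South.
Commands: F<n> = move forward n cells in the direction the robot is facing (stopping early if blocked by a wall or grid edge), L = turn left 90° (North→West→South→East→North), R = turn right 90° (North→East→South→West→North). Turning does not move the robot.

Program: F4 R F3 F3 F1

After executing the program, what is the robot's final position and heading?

Answer: Final position: (x=0, y=9), facing West

Derivation:
Start: (x=3, y=9), facing South
  F4: move forward 0/4 (blocked), now at (x=3, y=9)
  R: turn right, now facing West
  F3: move forward 3, now at (x=0, y=9)
  F3: move forward 0/3 (blocked), now at (x=0, y=9)
  F1: move forward 0/1 (blocked), now at (x=0, y=9)
Final: (x=0, y=9), facing West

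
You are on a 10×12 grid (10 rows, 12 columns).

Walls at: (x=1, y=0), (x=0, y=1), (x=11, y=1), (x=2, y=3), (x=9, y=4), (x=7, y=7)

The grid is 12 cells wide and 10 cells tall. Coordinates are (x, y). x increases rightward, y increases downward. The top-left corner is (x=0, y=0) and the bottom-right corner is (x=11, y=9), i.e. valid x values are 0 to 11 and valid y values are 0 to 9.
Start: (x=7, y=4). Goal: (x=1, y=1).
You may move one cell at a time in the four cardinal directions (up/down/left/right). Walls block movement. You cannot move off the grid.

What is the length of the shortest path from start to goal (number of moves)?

Answer: Shortest path length: 9

Derivation:
BFS from (x=7, y=4) until reaching (x=1, y=1):
  Distance 0: (x=7, y=4)
  Distance 1: (x=7, y=3), (x=6, y=4), (x=8, y=4), (x=7, y=5)
  Distance 2: (x=7, y=2), (x=6, y=3), (x=8, y=3), (x=5, y=4), (x=6, y=5), (x=8, y=5), (x=7, y=6)
  Distance 3: (x=7, y=1), (x=6, y=2), (x=8, y=2), (x=5, y=3), (x=9, y=3), (x=4, y=4), (x=5, y=5), (x=9, y=5), (x=6, y=6), (x=8, y=6)
  Distance 4: (x=7, y=0), (x=6, y=1), (x=8, y=1), (x=5, y=2), (x=9, y=2), (x=4, y=3), (x=10, y=3), (x=3, y=4), (x=4, y=5), (x=10, y=5), (x=5, y=6), (x=9, y=6), (x=6, y=7), (x=8, y=7)
  Distance 5: (x=6, y=0), (x=8, y=0), (x=5, y=1), (x=9, y=1), (x=4, y=2), (x=10, y=2), (x=3, y=3), (x=11, y=3), (x=2, y=4), (x=10, y=4), (x=3, y=5), (x=11, y=5), (x=4, y=6), (x=10, y=6), (x=5, y=7), (x=9, y=7), (x=6, y=8), (x=8, y=8)
  Distance 6: (x=5, y=0), (x=9, y=0), (x=4, y=1), (x=10, y=1), (x=3, y=2), (x=11, y=2), (x=1, y=4), (x=11, y=4), (x=2, y=5), (x=3, y=6), (x=11, y=6), (x=4, y=7), (x=10, y=7), (x=5, y=8), (x=7, y=8), (x=9, y=8), (x=6, y=9), (x=8, y=9)
  Distance 7: (x=4, y=0), (x=10, y=0), (x=3, y=1), (x=2, y=2), (x=1, y=3), (x=0, y=4), (x=1, y=5), (x=2, y=6), (x=3, y=7), (x=11, y=7), (x=4, y=8), (x=10, y=8), (x=5, y=9), (x=7, y=9), (x=9, y=9)
  Distance 8: (x=3, y=0), (x=11, y=0), (x=2, y=1), (x=1, y=2), (x=0, y=3), (x=0, y=5), (x=1, y=6), (x=2, y=7), (x=3, y=8), (x=11, y=8), (x=4, y=9), (x=10, y=9)
  Distance 9: (x=2, y=0), (x=1, y=1), (x=0, y=2), (x=0, y=6), (x=1, y=7), (x=2, y=8), (x=3, y=9), (x=11, y=9)  <- goal reached here
One shortest path (9 moves): (x=7, y=4) -> (x=6, y=4) -> (x=5, y=4) -> (x=4, y=4) -> (x=3, y=4) -> (x=2, y=4) -> (x=1, y=4) -> (x=1, y=3) -> (x=1, y=2) -> (x=1, y=1)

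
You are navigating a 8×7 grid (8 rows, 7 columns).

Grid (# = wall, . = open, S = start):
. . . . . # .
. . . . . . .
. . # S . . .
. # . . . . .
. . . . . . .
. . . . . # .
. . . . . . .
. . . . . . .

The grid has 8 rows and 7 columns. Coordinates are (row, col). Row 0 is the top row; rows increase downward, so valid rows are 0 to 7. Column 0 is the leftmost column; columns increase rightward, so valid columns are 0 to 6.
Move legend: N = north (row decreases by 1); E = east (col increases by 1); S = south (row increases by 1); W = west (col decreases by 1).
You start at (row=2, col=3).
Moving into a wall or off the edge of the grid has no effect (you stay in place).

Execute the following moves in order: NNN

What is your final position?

Start: (row=2, col=3)
  N (north): (row=2, col=3) -> (row=1, col=3)
  N (north): (row=1, col=3) -> (row=0, col=3)
  N (north): blocked, stay at (row=0, col=3)
Final: (row=0, col=3)

Answer: Final position: (row=0, col=3)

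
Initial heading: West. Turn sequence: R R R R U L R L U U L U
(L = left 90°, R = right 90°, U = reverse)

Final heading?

Start: West
  R (right (90° clockwise)) -> North
  R (right (90° clockwise)) -> East
  R (right (90° clockwise)) -> South
  R (right (90° clockwise)) -> West
  U (U-turn (180°)) -> East
  L (left (90° counter-clockwise)) -> North
  R (right (90° clockwise)) -> East
  L (left (90° counter-clockwise)) -> North
  U (U-turn (180°)) -> South
  U (U-turn (180°)) -> North
  L (left (90° counter-clockwise)) -> West
  U (U-turn (180°)) -> East
Final: East

Answer: Final heading: East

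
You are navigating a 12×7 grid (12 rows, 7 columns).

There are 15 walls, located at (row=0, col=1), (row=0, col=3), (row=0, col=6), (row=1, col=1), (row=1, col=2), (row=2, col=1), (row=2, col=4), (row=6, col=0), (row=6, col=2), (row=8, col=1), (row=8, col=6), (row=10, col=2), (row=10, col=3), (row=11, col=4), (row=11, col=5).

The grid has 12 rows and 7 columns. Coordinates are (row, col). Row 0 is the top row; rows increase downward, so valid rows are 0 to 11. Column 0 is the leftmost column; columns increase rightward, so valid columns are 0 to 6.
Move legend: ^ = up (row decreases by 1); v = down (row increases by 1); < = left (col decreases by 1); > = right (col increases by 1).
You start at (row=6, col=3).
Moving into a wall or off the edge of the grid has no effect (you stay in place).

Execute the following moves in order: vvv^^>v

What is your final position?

Start: (row=6, col=3)
  v (down): (row=6, col=3) -> (row=7, col=3)
  v (down): (row=7, col=3) -> (row=8, col=3)
  v (down): (row=8, col=3) -> (row=9, col=3)
  ^ (up): (row=9, col=3) -> (row=8, col=3)
  ^ (up): (row=8, col=3) -> (row=7, col=3)
  > (right): (row=7, col=3) -> (row=7, col=4)
  v (down): (row=7, col=4) -> (row=8, col=4)
Final: (row=8, col=4)

Answer: Final position: (row=8, col=4)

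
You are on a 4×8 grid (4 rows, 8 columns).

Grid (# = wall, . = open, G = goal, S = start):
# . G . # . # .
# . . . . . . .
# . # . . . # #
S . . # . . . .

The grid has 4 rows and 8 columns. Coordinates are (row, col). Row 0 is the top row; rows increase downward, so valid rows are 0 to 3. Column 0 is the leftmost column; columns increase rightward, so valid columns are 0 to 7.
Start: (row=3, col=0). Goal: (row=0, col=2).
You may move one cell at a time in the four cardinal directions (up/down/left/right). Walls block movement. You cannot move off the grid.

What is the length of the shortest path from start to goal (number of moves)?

Answer: Shortest path length: 5

Derivation:
BFS from (row=3, col=0) until reaching (row=0, col=2):
  Distance 0: (row=3, col=0)
  Distance 1: (row=3, col=1)
  Distance 2: (row=2, col=1), (row=3, col=2)
  Distance 3: (row=1, col=1)
  Distance 4: (row=0, col=1), (row=1, col=2)
  Distance 5: (row=0, col=2), (row=1, col=3)  <- goal reached here
One shortest path (5 moves): (row=3, col=0) -> (row=3, col=1) -> (row=2, col=1) -> (row=1, col=1) -> (row=1, col=2) -> (row=0, col=2)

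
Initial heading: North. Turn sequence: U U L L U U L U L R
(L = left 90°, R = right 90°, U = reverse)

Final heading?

Answer: Final heading: West

Derivation:
Start: North
  U (U-turn (180°)) -> South
  U (U-turn (180°)) -> North
  L (left (90° counter-clockwise)) -> West
  L (left (90° counter-clockwise)) -> South
  U (U-turn (180°)) -> North
  U (U-turn (180°)) -> South
  L (left (90° counter-clockwise)) -> East
  U (U-turn (180°)) -> West
  L (left (90° counter-clockwise)) -> South
  R (right (90° clockwise)) -> West
Final: West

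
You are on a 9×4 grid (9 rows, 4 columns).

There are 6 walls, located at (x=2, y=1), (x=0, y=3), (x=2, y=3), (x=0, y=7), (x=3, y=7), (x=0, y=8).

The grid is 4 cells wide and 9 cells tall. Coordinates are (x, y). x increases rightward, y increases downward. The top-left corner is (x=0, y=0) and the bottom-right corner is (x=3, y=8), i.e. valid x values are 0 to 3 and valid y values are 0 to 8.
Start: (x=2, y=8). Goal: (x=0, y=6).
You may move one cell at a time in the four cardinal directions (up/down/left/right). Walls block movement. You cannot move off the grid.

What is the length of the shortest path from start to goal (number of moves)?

BFS from (x=2, y=8) until reaching (x=0, y=6):
  Distance 0: (x=2, y=8)
  Distance 1: (x=2, y=7), (x=1, y=8), (x=3, y=8)
  Distance 2: (x=2, y=6), (x=1, y=7)
  Distance 3: (x=2, y=5), (x=1, y=6), (x=3, y=6)
  Distance 4: (x=2, y=4), (x=1, y=5), (x=3, y=5), (x=0, y=6)  <- goal reached here
One shortest path (4 moves): (x=2, y=8) -> (x=1, y=8) -> (x=1, y=7) -> (x=1, y=6) -> (x=0, y=6)

Answer: Shortest path length: 4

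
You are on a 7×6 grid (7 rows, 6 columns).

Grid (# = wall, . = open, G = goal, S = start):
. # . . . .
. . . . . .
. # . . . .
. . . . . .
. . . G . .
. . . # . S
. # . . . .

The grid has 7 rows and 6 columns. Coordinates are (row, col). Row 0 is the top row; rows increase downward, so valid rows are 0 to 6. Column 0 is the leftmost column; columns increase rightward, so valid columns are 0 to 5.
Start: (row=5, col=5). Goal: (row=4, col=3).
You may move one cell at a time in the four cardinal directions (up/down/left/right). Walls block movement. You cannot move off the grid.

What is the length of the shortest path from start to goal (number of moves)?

BFS from (row=5, col=5) until reaching (row=4, col=3):
  Distance 0: (row=5, col=5)
  Distance 1: (row=4, col=5), (row=5, col=4), (row=6, col=5)
  Distance 2: (row=3, col=5), (row=4, col=4), (row=6, col=4)
  Distance 3: (row=2, col=5), (row=3, col=4), (row=4, col=3), (row=6, col=3)  <- goal reached here
One shortest path (3 moves): (row=5, col=5) -> (row=5, col=4) -> (row=4, col=4) -> (row=4, col=3)

Answer: Shortest path length: 3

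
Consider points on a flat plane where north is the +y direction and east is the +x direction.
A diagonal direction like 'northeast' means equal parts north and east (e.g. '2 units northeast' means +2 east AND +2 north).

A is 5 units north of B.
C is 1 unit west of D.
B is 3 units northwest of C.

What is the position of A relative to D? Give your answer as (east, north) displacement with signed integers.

Answer: A is at (east=-4, north=8) relative to D.

Derivation:
Place D at the origin (east=0, north=0).
  C is 1 unit west of D: delta (east=-1, north=+0); C at (east=-1, north=0).
  B is 3 units northwest of C: delta (east=-3, north=+3); B at (east=-4, north=3).
  A is 5 units north of B: delta (east=+0, north=+5); A at (east=-4, north=8).
Therefore A relative to D: (east=-4, north=8).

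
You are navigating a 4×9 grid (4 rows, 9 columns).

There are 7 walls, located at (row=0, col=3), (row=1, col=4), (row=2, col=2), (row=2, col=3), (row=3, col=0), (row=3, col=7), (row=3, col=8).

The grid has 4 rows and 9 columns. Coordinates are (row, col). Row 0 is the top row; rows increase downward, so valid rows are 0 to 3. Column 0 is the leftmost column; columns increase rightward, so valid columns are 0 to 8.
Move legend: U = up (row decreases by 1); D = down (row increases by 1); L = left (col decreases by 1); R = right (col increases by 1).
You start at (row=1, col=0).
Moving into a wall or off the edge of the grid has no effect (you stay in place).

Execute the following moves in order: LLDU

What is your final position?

Answer: Final position: (row=1, col=0)

Derivation:
Start: (row=1, col=0)
  L (left): blocked, stay at (row=1, col=0)
  L (left): blocked, stay at (row=1, col=0)
  D (down): (row=1, col=0) -> (row=2, col=0)
  U (up): (row=2, col=0) -> (row=1, col=0)
Final: (row=1, col=0)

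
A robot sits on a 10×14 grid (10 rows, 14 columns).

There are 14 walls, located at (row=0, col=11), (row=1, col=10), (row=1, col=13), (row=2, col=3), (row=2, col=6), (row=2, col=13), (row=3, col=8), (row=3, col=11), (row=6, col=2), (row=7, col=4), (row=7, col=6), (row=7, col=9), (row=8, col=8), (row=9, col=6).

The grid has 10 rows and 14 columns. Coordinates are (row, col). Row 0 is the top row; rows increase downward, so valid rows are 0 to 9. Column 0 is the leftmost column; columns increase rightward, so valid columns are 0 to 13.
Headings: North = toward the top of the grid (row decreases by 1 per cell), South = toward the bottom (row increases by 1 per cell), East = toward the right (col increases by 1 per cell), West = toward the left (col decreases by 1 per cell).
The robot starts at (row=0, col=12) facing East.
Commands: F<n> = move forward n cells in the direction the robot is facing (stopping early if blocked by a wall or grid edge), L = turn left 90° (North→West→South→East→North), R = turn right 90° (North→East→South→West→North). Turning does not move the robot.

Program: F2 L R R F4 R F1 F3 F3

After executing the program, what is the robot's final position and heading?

Start: (row=0, col=12), facing East
  F2: move forward 1/2 (blocked), now at (row=0, col=13)
  L: turn left, now facing North
  R: turn right, now facing East
  R: turn right, now facing South
  F4: move forward 0/4 (blocked), now at (row=0, col=13)
  R: turn right, now facing West
  F1: move forward 1, now at (row=0, col=12)
  F3: move forward 0/3 (blocked), now at (row=0, col=12)
  F3: move forward 0/3 (blocked), now at (row=0, col=12)
Final: (row=0, col=12), facing West

Answer: Final position: (row=0, col=12), facing West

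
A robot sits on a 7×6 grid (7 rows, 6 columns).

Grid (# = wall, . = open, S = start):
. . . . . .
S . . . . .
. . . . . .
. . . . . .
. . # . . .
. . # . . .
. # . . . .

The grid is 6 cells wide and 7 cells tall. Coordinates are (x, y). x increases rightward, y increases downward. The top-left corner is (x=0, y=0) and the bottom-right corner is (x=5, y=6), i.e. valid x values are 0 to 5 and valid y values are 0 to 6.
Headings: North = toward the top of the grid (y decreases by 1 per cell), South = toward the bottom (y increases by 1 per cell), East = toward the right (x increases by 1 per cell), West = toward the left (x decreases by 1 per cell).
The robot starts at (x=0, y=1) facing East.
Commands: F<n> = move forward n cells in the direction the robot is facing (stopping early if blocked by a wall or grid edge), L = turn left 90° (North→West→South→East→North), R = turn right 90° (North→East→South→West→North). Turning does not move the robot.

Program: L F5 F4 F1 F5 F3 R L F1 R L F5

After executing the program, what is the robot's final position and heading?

Answer: Final position: (x=0, y=0), facing North

Derivation:
Start: (x=0, y=1), facing East
  L: turn left, now facing North
  F5: move forward 1/5 (blocked), now at (x=0, y=0)
  F4: move forward 0/4 (blocked), now at (x=0, y=0)
  F1: move forward 0/1 (blocked), now at (x=0, y=0)
  F5: move forward 0/5 (blocked), now at (x=0, y=0)
  F3: move forward 0/3 (blocked), now at (x=0, y=0)
  R: turn right, now facing East
  L: turn left, now facing North
  F1: move forward 0/1 (blocked), now at (x=0, y=0)
  R: turn right, now facing East
  L: turn left, now facing North
  F5: move forward 0/5 (blocked), now at (x=0, y=0)
Final: (x=0, y=0), facing North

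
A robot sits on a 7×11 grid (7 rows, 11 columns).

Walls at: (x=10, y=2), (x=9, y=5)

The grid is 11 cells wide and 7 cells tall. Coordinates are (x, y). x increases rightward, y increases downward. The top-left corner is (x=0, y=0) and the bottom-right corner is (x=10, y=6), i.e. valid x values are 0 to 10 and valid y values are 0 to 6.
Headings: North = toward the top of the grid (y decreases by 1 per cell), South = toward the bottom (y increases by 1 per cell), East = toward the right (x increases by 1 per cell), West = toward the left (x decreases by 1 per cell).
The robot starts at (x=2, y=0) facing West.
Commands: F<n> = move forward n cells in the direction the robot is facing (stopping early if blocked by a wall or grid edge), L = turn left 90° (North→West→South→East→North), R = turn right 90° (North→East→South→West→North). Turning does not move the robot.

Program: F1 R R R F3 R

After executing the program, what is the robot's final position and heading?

Answer: Final position: (x=1, y=3), facing West

Derivation:
Start: (x=2, y=0), facing West
  F1: move forward 1, now at (x=1, y=0)
  R: turn right, now facing North
  R: turn right, now facing East
  R: turn right, now facing South
  F3: move forward 3, now at (x=1, y=3)
  R: turn right, now facing West
Final: (x=1, y=3), facing West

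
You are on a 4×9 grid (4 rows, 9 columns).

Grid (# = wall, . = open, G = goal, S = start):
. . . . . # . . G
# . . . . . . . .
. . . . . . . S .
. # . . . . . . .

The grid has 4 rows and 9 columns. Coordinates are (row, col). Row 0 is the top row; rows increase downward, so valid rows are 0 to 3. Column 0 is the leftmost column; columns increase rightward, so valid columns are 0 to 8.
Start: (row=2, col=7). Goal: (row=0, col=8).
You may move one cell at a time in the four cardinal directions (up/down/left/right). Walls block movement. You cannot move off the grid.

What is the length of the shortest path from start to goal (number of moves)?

Answer: Shortest path length: 3

Derivation:
BFS from (row=2, col=7) until reaching (row=0, col=8):
  Distance 0: (row=2, col=7)
  Distance 1: (row=1, col=7), (row=2, col=6), (row=2, col=8), (row=3, col=7)
  Distance 2: (row=0, col=7), (row=1, col=6), (row=1, col=8), (row=2, col=5), (row=3, col=6), (row=3, col=8)
  Distance 3: (row=0, col=6), (row=0, col=8), (row=1, col=5), (row=2, col=4), (row=3, col=5)  <- goal reached here
One shortest path (3 moves): (row=2, col=7) -> (row=2, col=8) -> (row=1, col=8) -> (row=0, col=8)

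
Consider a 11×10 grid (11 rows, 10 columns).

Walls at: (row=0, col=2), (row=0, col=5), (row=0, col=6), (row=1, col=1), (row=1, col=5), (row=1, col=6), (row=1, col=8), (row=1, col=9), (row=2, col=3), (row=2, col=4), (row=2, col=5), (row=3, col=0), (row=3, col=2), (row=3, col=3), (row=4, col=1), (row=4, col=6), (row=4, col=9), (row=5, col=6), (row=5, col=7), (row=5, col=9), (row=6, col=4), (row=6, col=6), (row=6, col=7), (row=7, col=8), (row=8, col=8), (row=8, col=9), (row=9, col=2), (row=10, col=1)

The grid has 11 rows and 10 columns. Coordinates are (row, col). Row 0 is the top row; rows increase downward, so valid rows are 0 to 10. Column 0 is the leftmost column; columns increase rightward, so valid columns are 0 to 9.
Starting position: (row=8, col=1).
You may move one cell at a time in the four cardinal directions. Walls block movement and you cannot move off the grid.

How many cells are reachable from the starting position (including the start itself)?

Answer: Reachable cells: 70

Derivation:
BFS flood-fill from (row=8, col=1):
  Distance 0: (row=8, col=1)
  Distance 1: (row=7, col=1), (row=8, col=0), (row=8, col=2), (row=9, col=1)
  Distance 2: (row=6, col=1), (row=7, col=0), (row=7, col=2), (row=8, col=3), (row=9, col=0)
  Distance 3: (row=5, col=1), (row=6, col=0), (row=6, col=2), (row=7, col=3), (row=8, col=4), (row=9, col=3), (row=10, col=0)
  Distance 4: (row=5, col=0), (row=5, col=2), (row=6, col=3), (row=7, col=4), (row=8, col=5), (row=9, col=4), (row=10, col=3)
  Distance 5: (row=4, col=0), (row=4, col=2), (row=5, col=3), (row=7, col=5), (row=8, col=6), (row=9, col=5), (row=10, col=2), (row=10, col=4)
  Distance 6: (row=4, col=3), (row=5, col=4), (row=6, col=5), (row=7, col=6), (row=8, col=7), (row=9, col=6), (row=10, col=5)
  Distance 7: (row=4, col=4), (row=5, col=5), (row=7, col=7), (row=9, col=7), (row=10, col=6)
  Distance 8: (row=3, col=4), (row=4, col=5), (row=9, col=8), (row=10, col=7)
  Distance 9: (row=3, col=5), (row=9, col=9), (row=10, col=8)
  Distance 10: (row=3, col=6), (row=10, col=9)
  Distance 11: (row=2, col=6), (row=3, col=7)
  Distance 12: (row=2, col=7), (row=3, col=8), (row=4, col=7)
  Distance 13: (row=1, col=7), (row=2, col=8), (row=3, col=9), (row=4, col=8)
  Distance 14: (row=0, col=7), (row=2, col=9), (row=5, col=8)
  Distance 15: (row=0, col=8), (row=6, col=8)
  Distance 16: (row=0, col=9), (row=6, col=9)
  Distance 17: (row=7, col=9)
Total reachable: 70 (grid has 82 open cells total)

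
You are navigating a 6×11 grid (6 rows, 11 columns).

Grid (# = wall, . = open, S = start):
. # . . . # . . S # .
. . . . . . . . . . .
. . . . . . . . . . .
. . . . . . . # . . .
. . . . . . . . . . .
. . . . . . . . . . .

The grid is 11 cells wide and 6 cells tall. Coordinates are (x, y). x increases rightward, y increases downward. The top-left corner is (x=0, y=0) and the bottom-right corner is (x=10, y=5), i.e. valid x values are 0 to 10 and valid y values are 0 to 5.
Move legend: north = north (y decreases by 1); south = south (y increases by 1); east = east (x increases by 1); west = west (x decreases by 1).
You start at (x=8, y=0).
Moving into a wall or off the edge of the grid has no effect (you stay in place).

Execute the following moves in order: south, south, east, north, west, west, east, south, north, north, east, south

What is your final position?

Start: (x=8, y=0)
  south (south): (x=8, y=0) -> (x=8, y=1)
  south (south): (x=8, y=1) -> (x=8, y=2)
  east (east): (x=8, y=2) -> (x=9, y=2)
  north (north): (x=9, y=2) -> (x=9, y=1)
  west (west): (x=9, y=1) -> (x=8, y=1)
  west (west): (x=8, y=1) -> (x=7, y=1)
  east (east): (x=7, y=1) -> (x=8, y=1)
  south (south): (x=8, y=1) -> (x=8, y=2)
  north (north): (x=8, y=2) -> (x=8, y=1)
  north (north): (x=8, y=1) -> (x=8, y=0)
  east (east): blocked, stay at (x=8, y=0)
  south (south): (x=8, y=0) -> (x=8, y=1)
Final: (x=8, y=1)

Answer: Final position: (x=8, y=1)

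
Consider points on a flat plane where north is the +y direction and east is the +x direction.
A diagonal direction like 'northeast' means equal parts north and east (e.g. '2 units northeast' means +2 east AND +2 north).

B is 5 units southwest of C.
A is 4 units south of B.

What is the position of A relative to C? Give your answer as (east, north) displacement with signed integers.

Place C at the origin (east=0, north=0).
  B is 5 units southwest of C: delta (east=-5, north=-5); B at (east=-5, north=-5).
  A is 4 units south of B: delta (east=+0, north=-4); A at (east=-5, north=-9).
Therefore A relative to C: (east=-5, north=-9).

Answer: A is at (east=-5, north=-9) relative to C.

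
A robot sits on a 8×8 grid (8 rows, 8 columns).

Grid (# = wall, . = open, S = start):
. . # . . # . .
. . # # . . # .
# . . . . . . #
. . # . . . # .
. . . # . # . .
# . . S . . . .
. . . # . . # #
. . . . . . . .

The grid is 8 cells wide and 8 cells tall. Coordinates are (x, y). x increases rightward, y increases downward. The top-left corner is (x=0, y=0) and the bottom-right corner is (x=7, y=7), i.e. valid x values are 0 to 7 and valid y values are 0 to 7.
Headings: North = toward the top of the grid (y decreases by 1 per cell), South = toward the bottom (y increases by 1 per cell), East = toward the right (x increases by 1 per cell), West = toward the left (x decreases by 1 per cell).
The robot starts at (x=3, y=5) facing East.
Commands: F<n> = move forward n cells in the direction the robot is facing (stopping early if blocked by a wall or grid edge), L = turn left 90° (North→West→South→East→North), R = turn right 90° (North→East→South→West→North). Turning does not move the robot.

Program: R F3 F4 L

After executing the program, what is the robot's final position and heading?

Start: (x=3, y=5), facing East
  R: turn right, now facing South
  F3: move forward 0/3 (blocked), now at (x=3, y=5)
  F4: move forward 0/4 (blocked), now at (x=3, y=5)
  L: turn left, now facing East
Final: (x=3, y=5), facing East

Answer: Final position: (x=3, y=5), facing East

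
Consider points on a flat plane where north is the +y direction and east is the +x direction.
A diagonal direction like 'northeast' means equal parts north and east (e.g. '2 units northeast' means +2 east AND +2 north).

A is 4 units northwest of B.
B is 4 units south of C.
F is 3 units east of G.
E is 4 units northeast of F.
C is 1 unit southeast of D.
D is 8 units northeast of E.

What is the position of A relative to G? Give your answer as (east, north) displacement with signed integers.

Place G at the origin (east=0, north=0).
  F is 3 units east of G: delta (east=+3, north=+0); F at (east=3, north=0).
  E is 4 units northeast of F: delta (east=+4, north=+4); E at (east=7, north=4).
  D is 8 units northeast of E: delta (east=+8, north=+8); D at (east=15, north=12).
  C is 1 unit southeast of D: delta (east=+1, north=-1); C at (east=16, north=11).
  B is 4 units south of C: delta (east=+0, north=-4); B at (east=16, north=7).
  A is 4 units northwest of B: delta (east=-4, north=+4); A at (east=12, north=11).
Therefore A relative to G: (east=12, north=11).

Answer: A is at (east=12, north=11) relative to G.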